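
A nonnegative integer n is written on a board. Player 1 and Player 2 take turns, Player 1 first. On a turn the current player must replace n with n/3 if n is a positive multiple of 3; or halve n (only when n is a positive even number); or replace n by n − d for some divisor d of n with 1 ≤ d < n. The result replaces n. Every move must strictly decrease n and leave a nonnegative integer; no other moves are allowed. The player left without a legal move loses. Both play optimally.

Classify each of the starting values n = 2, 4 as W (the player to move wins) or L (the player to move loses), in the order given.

Label each position W (a win for the player to move) or L (a loss). A position with no legal move is L; any other position is W exactly when some move reaches an L, and L when every move reaches a W.
n=0: no move → L
n=1: no move → L
n=2: →1(L), so W
n=3: →1(L), so W
n=4: →2(W), 3(W) — all W, so L

2: W, 4: L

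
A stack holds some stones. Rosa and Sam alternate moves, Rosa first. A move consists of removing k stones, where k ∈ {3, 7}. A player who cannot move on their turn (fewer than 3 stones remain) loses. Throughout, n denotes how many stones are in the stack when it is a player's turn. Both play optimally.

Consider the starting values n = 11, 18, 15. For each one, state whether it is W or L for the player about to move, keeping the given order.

Use the standard recursion: the mover loses at a terminal position; elsewhere, the mover wins exactly when some move hands the opponent an L position.
n=0: no move → L
n=1: no move → L
n=2: no move → L
n=3: can move to 0, which is L ⇒ W
n=4: can move to 1, which is L ⇒ W
n=5: can move to 2, which is L ⇒ W
n=6: the only move is to 3(W), a W ⇒ L
n=7: can move to 0, which is L ⇒ W
n=8: can move to 1, which is L ⇒ W
n=9: can move to 6, which is L ⇒ W
n=10: moves to 7(W), 3(W); every one is W ⇒ L
n=11: moves to 8(W), 4(W); every one is W ⇒ L
n=12: moves to 9(W), 5(W); every one is W ⇒ L
n=13: can move to 10, which is L ⇒ W
n=14: can move to 11, which is L ⇒ W
n=15: can move to 12, which is L ⇒ W
n=16: moves to 13(W), 9(W); every one is W ⇒ L
n=17: can move to 10, which is L ⇒ W
n=18: can move to 11, which is L ⇒ W

11: L, 18: W, 15: W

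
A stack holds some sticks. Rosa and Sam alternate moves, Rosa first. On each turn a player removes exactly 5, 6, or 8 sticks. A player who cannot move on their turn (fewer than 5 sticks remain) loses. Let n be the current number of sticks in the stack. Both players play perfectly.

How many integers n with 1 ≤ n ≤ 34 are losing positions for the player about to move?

Build the W/L table. Terminal = L. A non-terminal position is W if it has a move to some L; otherwise it is L.
n=0: no move → L
n=1: no move → L
n=2: no move → L
n=3: no move → L
n=4: no move → L
n=5: can move to 0, which is L ⇒ W
n=6: can move to 1, which is L ⇒ W
n=7: can move to 2, which is L ⇒ W
n=8: can move to 3, which is L ⇒ W
n=9: can move to 4, which is L ⇒ W
n=10: can move to 4, which is L ⇒ W
n=11: can move to 3, which is L ⇒ W
n=12: can move to 4, which is L ⇒ W
n=13: moves to 8(W), 7(W), 5(W); every one is W ⇒ L
n=14: moves to 9(W), 8(W), 6(W); every one is W ⇒ L
n=15: moves to 10(W), 9(W), 7(W); every one is W ⇒ L
n=16: moves to 11(W), 10(W), 8(W); every one is W ⇒ L
n=17: moves to 12(W), 11(W), 9(W); every one is W ⇒ L
n=18: can move to 13, which is L ⇒ W
n=19: can move to 14, which is L ⇒ W
n=20: can move to 15, which is L ⇒ W
n=21: can move to 16, which is L ⇒ W
n=22: can move to 17, which is L ⇒ W
n=23: can move to 17, which is L ⇒ W
n=24: can move to 16, which is L ⇒ W
n=25: can move to 17, which is L ⇒ W
n=26: moves to 21(W), 20(W), 18(W); every one is W ⇒ L
n=27: moves to 22(W), 21(W), 19(W); every one is W ⇒ L
n=28: moves to 23(W), 22(W), 20(W); every one is W ⇒ L
n=29: moves to 24(W), 23(W), 21(W); every one is W ⇒ L
n=30: moves to 25(W), 24(W), 22(W); every one is W ⇒ L
n=31: can move to 26, which is L ⇒ W
n=32: can move to 27, which is L ⇒ W
n=33: can move to 28, which is L ⇒ W
n=34: can move to 29, which is L ⇒ W
L entries with 1 ≤ n ≤ 34 (n=0 is outside the asked range and is not counted): n = 1, 2, 3, 4, 13, 14, 15, 16, 17, 26, 27, 28, 29, 30; that makes 14.

14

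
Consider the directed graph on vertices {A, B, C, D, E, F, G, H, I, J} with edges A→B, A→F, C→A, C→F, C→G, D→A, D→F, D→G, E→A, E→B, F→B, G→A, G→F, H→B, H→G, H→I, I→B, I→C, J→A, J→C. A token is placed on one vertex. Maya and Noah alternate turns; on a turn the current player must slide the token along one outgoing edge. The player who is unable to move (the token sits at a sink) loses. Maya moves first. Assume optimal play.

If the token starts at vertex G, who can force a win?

Positions with no move are L. A position that does have a move is losing for the player to move precisely when every available move leads to a winning position for the opponent. Fill in the labels:
Every edge goes from a vertex to one that appears earlier in the order B, F, A, G, C, I, H, D, J, E, so processing vertices in that order labels each vertex after all of its successors.
B: no outgoing edge → L
F: W (go to B, an L position)
A: W (go to B, an L position)
G: L (options A(W), F(W) are all W)
C: W (go to G, an L position)
I: W (go to B, an L position)
H: W (go to G, an L position)
D: W (go to G, an L position)
J: L (options C(W), A(W) are all W)
E: W (go to B, an L position)
Every move from G reaches a W position, so the mover loses.

Noah wins.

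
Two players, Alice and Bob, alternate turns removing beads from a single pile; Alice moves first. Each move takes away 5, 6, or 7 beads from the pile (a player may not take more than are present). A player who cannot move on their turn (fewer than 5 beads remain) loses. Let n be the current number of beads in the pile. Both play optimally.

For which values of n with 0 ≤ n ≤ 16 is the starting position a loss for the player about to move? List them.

Build the W/L table. Terminal = L. A non-terminal position is W if it has a move to some L; otherwise it is L.
n=0: no move → L
n=1: no move → L
n=2: no move → L
n=3: no move → L
n=4: no move → L
n=5: →0(L), so W
n=6: →1(L), so W
n=7: →2(L), so W
n=8: →3(L), so W
n=9: →4(L), so W
n=10: →4(L), so W
n=11: →4(L), so W
n=12: →7(W), 6(W), 5(W) — all W, so L
n=13: →8(W), 7(W), 6(W) — all W, so L
n=14: →9(W), 8(W), 7(W) — all W, so L
n=15: →10(W), 9(W), 8(W) — all W, so L
n=16: →11(W), 10(W), 9(W) — all W, so L
The losing starting values of n are exactly the entries labelled L in this table (10 of them).

0, 1, 2, 3, 4, 12, 13, 14, 15, 16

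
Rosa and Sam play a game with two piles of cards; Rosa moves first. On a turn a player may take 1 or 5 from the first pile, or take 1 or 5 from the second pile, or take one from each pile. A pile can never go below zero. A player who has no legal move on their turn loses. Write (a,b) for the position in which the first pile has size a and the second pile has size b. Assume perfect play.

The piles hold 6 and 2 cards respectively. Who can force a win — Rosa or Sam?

Sam wins.

Compute win/loss labels from the base case upward. A position with no move is L. Any other position is W if it can reach an L in one move, else L.
No move ever increases a pile, so every position that can arise here has a ≤ 6 and b ≤ 2; it is enough to label the cells with 0 ≤ a ≤ 6 and 0 ≤ b ≤ 2.
Every move lowers a or b (never raises either), so fill the grid row by row in increasing a, and left to right within a row: each cell's successors are then already labelled.
      b=0  b=1  b=2
a=0:    L    W    L
a=1:    W    W    W
a=2:    L    W    L
a=3:    W    W    W
a=4:    L    W    L
a=5:    W    W    W
a=6:    L    W    L
Cells with no legal move (terminal, hence L): (0,0).
The remaining L cells, each justified by listing all of its moves:
(0,2): only reaches (0,1)(W), which is W → L
(2,0): only reaches (1,0)(W), which is W → L
(2,2): only reaches (1,2)(W), (2,1)(W), (1,1)(W), all W → L
(4,0): only reaches (3,0)(W), which is W → L
(4,2): only reaches (3,2)(W), (4,1)(W), (3,1)(W), all W → L
(6,0): only reaches (5,0)(W), (1,0)(W), all W → L
(6,2): only reaches (5,2)(W), (1,2)(W), (6,1)(W), (5,1)(W), all W → L
Every other cell has at least one move into one of the L cells above, so it is W.
Every move from (6,2) reaches a W position, so the mover loses.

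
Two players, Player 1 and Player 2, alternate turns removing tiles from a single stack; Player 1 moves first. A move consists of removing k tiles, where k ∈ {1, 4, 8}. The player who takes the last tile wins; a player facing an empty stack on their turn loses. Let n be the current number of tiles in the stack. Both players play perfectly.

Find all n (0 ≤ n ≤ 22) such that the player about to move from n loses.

0, 2, 5, 7, 12, 14, 17, 19

Label each position W (a win for the player to move) or L (a loss). A position with no legal move is L; any other position is W exactly when some move reaches an L, and L when every move reaches a W.
n=0: no move → L
n=1: reaches L-position 0 → W
n=2: only reaches 1(W), which is W → L
n=3: reaches L-position 2 → W
n=4: reaches L-position 0 → W
n=5: only reaches 4(W), 1(W), all W → L
n=6: reaches L-position 5 → W
n=7: only reaches 6(W), 3(W), all W → L
n=8: reaches L-position 7 → W
n=9: reaches L-position 5 → W
n=10: reaches L-position 2 → W
n=11: reaches L-position 7 → W
n=12: only reaches 11(W), 8(W), 4(W), all W → L
n=13: reaches L-position 12 → W
n=14: only reaches 13(W), 10(W), 6(W), all W → L
n=15: reaches L-position 14 → W
n=16: reaches L-position 12 → W
n=17: only reaches 16(W), 13(W), 9(W), all W → L
n=18: reaches L-position 17 → W
n=19: only reaches 18(W), 15(W), 11(W), all W → L
n=20: reaches L-position 19 → W
n=21: reaches L-position 17 → W
n=22: reaches L-position 14 → W
The losing starting values of n are exactly the entries labelled L in this table (8 of them).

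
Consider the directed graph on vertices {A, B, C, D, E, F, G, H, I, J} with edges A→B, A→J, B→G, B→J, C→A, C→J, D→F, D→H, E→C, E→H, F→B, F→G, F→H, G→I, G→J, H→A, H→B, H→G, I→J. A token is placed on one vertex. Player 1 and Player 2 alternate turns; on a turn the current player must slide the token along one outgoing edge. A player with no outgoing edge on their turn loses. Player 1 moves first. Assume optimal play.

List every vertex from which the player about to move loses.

H, J

Positions with no move are L. A position that does have a move is losing for the player to move precisely when every available move leads to a winning position for the opponent. Fill in the labels:
Every edge goes from a vertex to one that appears earlier in the order J, I, G, B, A, H, F, D, C, E, so processing vertices in that order labels each vertex after all of its successors.
J: no outgoing edge → L
I: W (go to J, an L position)
G: W (go to J, an L position)
B: W (go to J, an L position)
A: W (go to J, an L position)
H: L (options A(W), B(W), G(W) are all W)
F: W (go to H, an L position)
D: W (go to H, an L position)
C: W (go to J, an L position)
E: W (go to H, an L position)
Reading off the rows marked L gives the requested list; there are 2 such vertices.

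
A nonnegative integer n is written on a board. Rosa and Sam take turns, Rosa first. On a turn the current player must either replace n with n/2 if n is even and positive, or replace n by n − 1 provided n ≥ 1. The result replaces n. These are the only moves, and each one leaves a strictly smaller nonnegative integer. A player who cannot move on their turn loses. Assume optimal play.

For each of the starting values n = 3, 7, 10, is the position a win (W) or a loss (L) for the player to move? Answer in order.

3: W, 7: L, 10: W

Classify positions by backward induction: terminal positions (no move available) are L. From any other position, the mover wins iff some move reaches an L.
n=0: no move → L
n=1: →0(L), so W
n=2: →1(W) only, which is W, so L
n=3: →2(L), so W
n=4: →2(L), so W
n=5: →4(W) only, which is W, so L
n=6: →5(L), so W
n=7: →6(W) only, which is W, so L
n=8: →7(L), so W
n=9: →8(W) only, which is W, so L
n=10: →5(L), so W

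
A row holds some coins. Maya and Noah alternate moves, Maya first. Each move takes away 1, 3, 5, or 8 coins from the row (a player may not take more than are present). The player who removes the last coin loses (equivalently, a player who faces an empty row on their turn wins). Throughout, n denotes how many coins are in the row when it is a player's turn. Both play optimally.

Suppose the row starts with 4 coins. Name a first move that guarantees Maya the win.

Remove 1, leaving 3.

Use the standard recursion: the mover wins at a terminal position; elsewhere, the mover wins exactly when some move hands the opponent an L position.
n=0: no move; the opponent has just taken the last coin and therefore loses → W
n=1: →0(W) only, which is W, so L
n=2: →1(L), so W
n=3: →2(W), 0(W) — all W, so L
n=4: →3(L), so W
From 4, the L positions reachable in one move are: 3, 1. Any move reaching one of these is winning.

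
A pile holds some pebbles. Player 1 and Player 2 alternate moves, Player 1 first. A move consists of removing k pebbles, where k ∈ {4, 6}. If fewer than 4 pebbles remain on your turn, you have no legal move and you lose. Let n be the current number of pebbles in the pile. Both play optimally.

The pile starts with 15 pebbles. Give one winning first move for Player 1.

Compute win/loss labels from the base case upward. A position with no move is L. Any other position is W if it can reach an L in one move, else L.
n=0: no move → L
n=1: no move → L
n=2: no move → L
n=3: no move → L
n=4: reaches L-position 0 → W
n=5: reaches L-position 1 → W
n=6: reaches L-position 2 → W
n=7: reaches L-position 3 → W
n=8: reaches L-position 2 → W
n=9: reaches L-position 3 → W
n=10: only reaches 6(W), 4(W), all W → L
n=11: only reaches 7(W), 5(W), all W → L
n=12: only reaches 8(W), 6(W), all W → L
n=13: only reaches 9(W), 7(W), all W → L
n=14: reaches L-position 10 → W
n=15: reaches L-position 11 → W
From 15, the L positions reachable in one move are: 11.

Remove 4, leaving 11.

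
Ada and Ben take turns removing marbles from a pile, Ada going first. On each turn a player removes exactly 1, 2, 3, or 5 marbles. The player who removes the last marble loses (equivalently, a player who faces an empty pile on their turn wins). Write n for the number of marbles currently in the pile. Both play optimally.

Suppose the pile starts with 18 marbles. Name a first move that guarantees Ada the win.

Label each position W (a win for the player to move) or L (a loss). A position with no legal move is W; any other position is W exactly when some move reaches an L, and L when every move reaches a W.
n=0: no move; the opponent has just taken the last marble and therefore loses → W
n=1: only reaches 0(W), which is W → L
n=2: reaches L-position 1 → W
n=3: reaches L-position 1 → W
n=4: reaches L-position 1 → W
n=5: only reaches 4(W), 3(W), 2(W), 0(W), all W → L
n=6: reaches L-position 5 → W
n=7: reaches L-position 5 → W
n=8: reaches L-position 5 → W
n=9: only reaches 8(W), 7(W), 6(W), 4(W), all W → L
n=10: reaches L-position 9 → W
n=11: reaches L-position 9 → W
n=12: reaches L-position 9 → W
n=13: only reaches 12(W), 11(W), 10(W), 8(W), all W → L
n=14: reaches L-position 13 → W
n=15: reaches L-position 13 → W
n=16: reaches L-position 13 → W
n=17: only reaches 16(W), 15(W), 14(W), 12(W), all W → L
n=18: reaches L-position 17 → W
From 18, the L positions reachable in one move are: 17, 13. Any move reaching one of these is winning.

Remove 1, leaving 17.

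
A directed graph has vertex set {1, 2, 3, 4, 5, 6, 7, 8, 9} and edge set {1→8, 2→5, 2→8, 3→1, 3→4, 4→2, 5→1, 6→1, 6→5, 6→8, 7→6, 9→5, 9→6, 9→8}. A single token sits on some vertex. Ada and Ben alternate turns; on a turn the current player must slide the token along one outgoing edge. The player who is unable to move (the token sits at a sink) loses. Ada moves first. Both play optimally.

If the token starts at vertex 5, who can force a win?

Ben wins.

Classify positions by backward induction: terminal positions (no move available) are L. From any other position, the mover wins iff some move reaches an L.
Every edge goes from a vertex to one that appears earlier in the order 8, 1, 5, 6, 2, 9, 7, 4, 3, so processing vertices in that order labels each vertex after all of its successors.
8: no outgoing edge → L
1: W (go to 8, an L position)
5: L (sole option 1(W) is W)
6: W (go to 5, an L position)
2: W (go to 5, an L position)
9: W (go to 5, an L position)
7: L (sole option 6(W) is W)
4: L (sole option 2(W) is W)
3: W (go to 4, an L position)
The starting position 5 is L: whatever Ada does, the opponent receives a W position.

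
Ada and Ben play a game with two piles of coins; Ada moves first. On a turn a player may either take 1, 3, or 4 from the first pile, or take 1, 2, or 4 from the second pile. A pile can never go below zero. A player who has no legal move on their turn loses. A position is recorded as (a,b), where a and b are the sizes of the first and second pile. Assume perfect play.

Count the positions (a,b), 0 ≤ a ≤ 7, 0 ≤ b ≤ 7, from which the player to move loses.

19

Compute win/loss labels from the base case upward. A position with no move is L. Any other position is W if it can reach an L in one move, else L.
Every move lowers a or b (never raises either), so fill the grid row by row in increasing a, and left to right within a row: each cell's successors are then already labelled.
      b=0  b=1  b=2  b=3  b=4  b=5  b=6  b=7
a=0:    L    W    W    L    W    W    L    W
a=1:    W    L    W    W    L    W    W    L
a=2:    L    W    W    L    W    W    L    W
a=3:    W    L    W    W    L    W    W    L
a=4:    W    W    L    W    W    L    W    W
a=5:    W    W    W    W    W    W    W    W
a=6:    W    W    L    W    W    L    W    W
a=7:    L    W    W    L    W    W    L    W
Cells with no legal move (terminal, hence L): (0,0).
The remaining L cells, each justified by listing all of its moves:
(0,3): moves to (0,2)(W), (0,1)(W); every one is W ⇒ L
(0,6): moves to (0,5)(W), (0,4)(W), (0,2)(W); every one is W ⇒ L
(1,1): moves to (0,1)(W), (1,0)(W); every one is W ⇒ L
(1,4): moves to (0,4)(W), (1,3)(W), (1,2)(W), (1,0)(W); every one is W ⇒ L
(1,7): moves to (0,7)(W), (1,6)(W), (1,5)(W), (1,3)(W); every one is W ⇒ L
(2,0): the only move is to (1,0)(W), a W ⇒ L
(2,3): moves to (1,3)(W), (2,2)(W), (2,1)(W); every one is W ⇒ L
(2,6): moves to (1,6)(W), (2,5)(W), (2,4)(W), (2,2)(W); every one is W ⇒ L
(3,1): moves to (2,1)(W), (0,1)(W), (3,0)(W); every one is W ⇒ L
(3,4): moves to (2,4)(W), (0,4)(W), (3,3)(W), (3,2)(W), (3,0)(W); every one is W ⇒ L
(3,7): moves to (2,7)(W), (0,7)(W), (3,6)(W), (3,5)(W), (3,3)(W); every one is W ⇒ L
(4,2): moves to (3,2)(W), (1,2)(W), (0,2)(W), (4,1)(W), (4,0)(W); every one is W ⇒ L
(4,5): moves to (3,5)(W), (1,5)(W), (0,5)(W), (4,4)(W), (4,3)(W), (4,1)(W); every one is W ⇒ L
(6,2): moves to (5,2)(W), (3,2)(W), (2,2)(W), (6,1)(W), (6,0)(W); every one is W ⇒ L
(6,5): moves to (5,5)(W), (3,5)(W), (2,5)(W), (6,4)(W), (6,3)(W), (6,1)(W); every one is W ⇒ L
(7,0): moves to (6,0)(W), (4,0)(W), (3,0)(W); every one is W ⇒ L
(7,3): moves to (6,3)(W), (4,3)(W), (3,3)(W), (7,2)(W), (7,1)(W); every one is W ⇒ L
(7,6): moves to (6,6)(W), (4,6)(W), (3,6)(W), (7,5)(W), (7,4)(W), (7,2)(W); every one is W ⇒ L
Every other cell has at least one move into one of the L cells above, so it is W.
L cells per row: a=0: 3, a=1: 3, a=2: 3, a=3: 3, a=4: 2, a=5: 0, a=6: 2, a=7: 3; total 19.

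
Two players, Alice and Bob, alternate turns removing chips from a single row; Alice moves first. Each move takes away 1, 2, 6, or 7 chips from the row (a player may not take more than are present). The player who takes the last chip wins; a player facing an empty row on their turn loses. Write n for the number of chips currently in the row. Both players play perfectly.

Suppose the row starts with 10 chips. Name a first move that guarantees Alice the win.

Classify positions by backward induction: terminal positions (no move available) are L. From any other position, the mover wins iff some move reaches an L.
n=0: no move → L
n=1: →0(L), so W
n=2: →0(L), so W
n=3: →2(W), 1(W) — all W, so L
n=4: →3(L), so W
n=5: →3(L), so W
n=6: →0(L), so W
n=7: →0(L), so W
n=8: →7(W), 6(W), 2(W), 1(W) — all W, so L
n=9: →8(L), so W
n=10: →8(L), so W
From 10, the L positions reachable in one move are: 8, 3. Any move reaching one of these is winning.

Remove 2, leaving 8.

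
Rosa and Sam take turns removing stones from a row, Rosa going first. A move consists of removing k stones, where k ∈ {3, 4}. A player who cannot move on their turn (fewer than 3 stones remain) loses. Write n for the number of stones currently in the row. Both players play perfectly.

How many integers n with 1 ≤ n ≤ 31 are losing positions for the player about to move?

14

Classify positions by backward induction: terminal positions (no move available) are L. From any other position, the mover wins iff some move reaches an L.
n=0: no move → L
n=1: no move → L
n=2: no move → L
n=3: →0(L), so W
n=4: →1(L), so W
n=5: →2(L), so W
n=6: →2(L), so W
n=7: →4(W), 3(W) — all W, so L
n=8: →5(W), 4(W) — all W, so L
n=9: →6(W), 5(W) — all W, so L
n=10: →7(L), so W
n=11: →8(L), so W
n=12: →9(L), so W
n=13: →9(L), so W
n=14: →11(W), 10(W) — all W, so L
n=15: →12(W), 11(W) — all W, so L
n=16: →13(W), 12(W) — all W, so L
n=17: →14(L), so W
n=18: →15(L), so W
n=19: →16(L), so W
n=20: →16(L), so W
n=21: →18(W), 17(W) — all W, so L
n=22: →19(W), 18(W) — all W, so L
n=23: →20(W), 19(W) — all W, so L
n=24: →21(L), so W
n=25: →22(L), so W
n=26: →23(L), so W
n=27: →23(L), so W
n=28: →25(W), 24(W) — all W, so L
n=29: →26(W), 25(W) — all W, so L
n=30: →27(W), 26(W) — all W, so L
n=31: →28(L), so W
L entries with 1 ≤ n ≤ 31 (n=0 is outside the asked range and is not counted): n = 1, 2, 7, 8, 9, 14, 15, 16, 21, 22, 23, 28, 29, 30; that makes 14.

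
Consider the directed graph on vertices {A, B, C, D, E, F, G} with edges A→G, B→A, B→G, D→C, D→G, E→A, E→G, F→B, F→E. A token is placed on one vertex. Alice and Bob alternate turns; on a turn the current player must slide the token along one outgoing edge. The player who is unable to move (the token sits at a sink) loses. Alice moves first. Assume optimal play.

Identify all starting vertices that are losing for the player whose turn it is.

C, F, G

Label each position W (a win for the player to move) or L (a loss). A position with no legal move is L; any other position is W exactly when some move reaches an L, and L when every move reaches a W.
Every edge goes from a vertex to one that appears earlier in the order G, C, A, B, E, D, F, so processing vertices in that order labels each vertex after all of its successors.
G: no outgoing edge → L
C: no outgoing edge → L
A: →G(L), so W
B: →G(L), so W
E: →G(L), so W
D: →C(L), so W
F: →E(W), B(W) — all W, so L
The losing starting vertices are exactly the entries labelled L in this table (3 of them).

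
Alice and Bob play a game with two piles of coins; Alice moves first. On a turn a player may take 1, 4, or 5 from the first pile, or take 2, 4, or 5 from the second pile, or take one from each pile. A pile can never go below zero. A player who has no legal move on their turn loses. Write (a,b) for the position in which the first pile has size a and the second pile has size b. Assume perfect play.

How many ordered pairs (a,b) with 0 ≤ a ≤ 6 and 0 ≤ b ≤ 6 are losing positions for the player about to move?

12

Work bottom-up. With no move the player to move loses. Otherwise the position is W if at least one move leads to an L position for the opponent, and L if every move leads to a W.
Every move lowers a or b (never raises either), so fill the grid row by row in increasing a, and left to right within a row: each cell's successors are then already labelled.
      b=0  b=1  b=2  b=3  b=4  b=5  b=6
a=0:    L    L    W    W    W    W    W
a=1:    W    W    W    L    L    W    W
a=2:    L    L    W    W    W    W    W
a=3:    W    W    W    L    L    W    W
a=4:    W    W    L    W    W    W    W
a=5:    W    W    W    W    W    L    L
a=6:    W    W    L    W    W    W    W
Cells with no legal move (terminal, hence L): (0,0), (0,1).
The remaining L cells, each justified by listing all of its moves:
(1,3): moves to (0,3)(W), (1,1)(W), (0,2)(W); every one is W ⇒ L
(1,4): moves to (0,4)(W), (1,2)(W), (1,0)(W), (0,3)(W); every one is W ⇒ L
(2,0): the only move is to (1,0)(W), a W ⇒ L
(2,1): moves to (1,1)(W), (1,0)(W); every one is W ⇒ L
(3,3): moves to (2,3)(W), (3,1)(W), (2,2)(W); every one is W ⇒ L
(3,4): moves to (2,4)(W), (3,2)(W), (3,0)(W), (2,3)(W); every one is W ⇒ L
(4,2): moves to (3,2)(W), (0,2)(W), (4,0)(W), (3,1)(W); every one is W ⇒ L
(5,5): moves to (4,5)(W), (1,5)(W), (0,5)(W), (5,3)(W), (5,1)(W), (5,0)(W), (4,4)(W); every one is W ⇒ L
(5,6): moves to (4,6)(W), (1,6)(W), (0,6)(W), (5,4)(W), (5,2)(W), (5,1)(W), (4,5)(W); every one is W ⇒ L
(6,2): moves to (5,2)(W), (2,2)(W), (1,2)(W), (6,0)(W), (5,1)(W); every one is W ⇒ L
Every other cell has at least one move into one of the L cells above, so it is W.
L cells per row: a=0: 2, a=1: 2, a=2: 2, a=3: 2, a=4: 1, a=5: 2, a=6: 1; total 12.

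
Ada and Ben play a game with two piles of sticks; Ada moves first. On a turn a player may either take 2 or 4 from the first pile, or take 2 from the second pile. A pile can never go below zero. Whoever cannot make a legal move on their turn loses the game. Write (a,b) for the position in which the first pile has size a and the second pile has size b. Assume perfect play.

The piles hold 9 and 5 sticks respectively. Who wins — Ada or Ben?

Ada wins.

Compute win/loss labels from the base case upward. A position with no move is L. Any other position is W if it can reach an L in one move, else L.
No move ever increases a pile, so every position that can arise here has a ≤ 9 and b ≤ 5; it is enough to label the cells with 0 ≤ a ≤ 9 and 0 ≤ b ≤ 5.
Every move lowers a or b (never raises either), so fill the grid row by row in increasing a, and left to right within a row: each cell's successors are then already labelled.
      b=0  b=1  b=2  b=3  b=4  b=5
a=0:    L    L    W    W    L    L
a=1:    L    L    W    W    L    L
a=2:    W    W    L    L    W    W
a=3:    W    W    L    L    W    W
a=4:    W    W    W    W    W    W
a=5:    W    W    W    W    W    W
a=6:    L    L    W    W    L    L
a=7:    L    L    W    W    L    L
a=8:    W    W    L    L    W    W
a=9:    W    W    L    L    W    W
Cells with no legal move (terminal, hence L): (0,0), (0,1), (1,0), (1,1).
The remaining L cells, each justified by listing all of its moves:
(0,4): the only move is to (0,2)(W), a W ⇒ L
(0,5): the only move is to (0,3)(W), a W ⇒ L
(1,4): the only move is to (1,2)(W), a W ⇒ L
(1,5): the only move is to (1,3)(W), a W ⇒ L
(2,2): moves to (0,2)(W), (2,0)(W); every one is W ⇒ L
(2,3): moves to (0,3)(W), (2,1)(W); every one is W ⇒ L
(3,2): moves to (1,2)(W), (3,0)(W); every one is W ⇒ L
(3,3): moves to (1,3)(W), (3,1)(W); every one is W ⇒ L
(6,0): moves to (4,0)(W), (2,0)(W); every one is W ⇒ L
(6,1): moves to (4,1)(W), (2,1)(W); every one is W ⇒ L
(6,4): moves to (4,4)(W), (2,4)(W), (6,2)(W); every one is W ⇒ L
(6,5): moves to (4,5)(W), (2,5)(W), (6,3)(W); every one is W ⇒ L
(7,0): moves to (5,0)(W), (3,0)(W); every one is W ⇒ L
(7,1): moves to (5,1)(W), (3,1)(W); every one is W ⇒ L
(7,4): moves to (5,4)(W), (3,4)(W), (7,2)(W); every one is W ⇒ L
(7,5): moves to (5,5)(W), (3,5)(W), (7,3)(W); every one is W ⇒ L
(8,2): moves to (6,2)(W), (4,2)(W), (8,0)(W); every one is W ⇒ L
(8,3): moves to (6,3)(W), (4,3)(W), (8,1)(W); every one is W ⇒ L
(9,2): moves to (7,2)(W), (5,2)(W), (9,0)(W); every one is W ⇒ L
(9,3): moves to (7,3)(W), (5,3)(W), (9,1)(W); every one is W ⇒ L
Every other cell has at least one move into one of the L cells above, so it is W.
The starting position (9,5) is W: Ada should move to (7,5), handing over an L position.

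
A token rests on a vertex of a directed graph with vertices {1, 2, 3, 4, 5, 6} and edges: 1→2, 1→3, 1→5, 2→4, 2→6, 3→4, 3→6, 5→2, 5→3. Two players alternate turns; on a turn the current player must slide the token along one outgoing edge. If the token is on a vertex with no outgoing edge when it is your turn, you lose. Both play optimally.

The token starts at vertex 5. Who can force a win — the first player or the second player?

Use the standard recursion: the mover loses at a terminal position; elsewhere, the mover wins exactly when some move hands the opponent an L position.
Every edge goes from a vertex to one that appears earlier in the order 4, 6, 2, 3, 5, 1, so processing vertices in that order labels each vertex after all of its successors.
4: no outgoing edge → L
6: no outgoing edge → L
2: can move to 6, which is L ⇒ W
3: can move to 6, which is L ⇒ W
5: moves to 3(W), 2(W); every one is W ⇒ L
1: can move to 5, which is L ⇒ W
Every move from 5 reaches a W position, so the mover loses.

The second player wins.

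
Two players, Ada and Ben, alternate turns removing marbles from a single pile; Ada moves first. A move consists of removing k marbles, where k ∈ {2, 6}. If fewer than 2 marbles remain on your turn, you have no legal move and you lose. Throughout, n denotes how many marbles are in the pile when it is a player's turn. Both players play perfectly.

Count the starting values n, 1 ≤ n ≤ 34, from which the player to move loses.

17

Classify positions by backward induction: terminal positions (no move available) are L. From any other position, the mover wins iff some move reaches an L.
n=0: no move → L
n=1: no move → L
n=2: →0(L), so W
n=3: →1(L), so W
n=4: →2(W) only, which is W, so L
n=5: →3(W) only, which is W, so L
n=6: →4(L), so W
n=7: →5(L), so W
n=8: →6(W), 2(W) — all W, so L
n=9: →7(W), 3(W) — all W, so L
n=10: →8(L), so W
n=11: →9(L), so W
n=12: →10(W), 6(W) — all W, so L
n=13: →11(W), 7(W) — all W, so L
n=14: →12(L), so W
n=15: →13(L), so W
n=16: →14(W), 10(W) — all W, so L
n=17: →15(W), 11(W) — all W, so L
n=18: →16(L), so W
n=19: →17(L), so W
n=20: →18(W), 14(W) — all W, so L
n=21: →19(W), 15(W) — all W, so L
n=22: →20(L), so W
n=23: →21(L), so W
n=24: →22(W), 18(W) — all W, so L
n=25: →23(W), 19(W) — all W, so L
n=26: →24(L), so W
n=27: →25(L), so W
n=28: →26(W), 22(W) — all W, so L
n=29: →27(W), 23(W) — all W, so L
n=30: →28(L), so W
n=31: →29(L), so W
n=32: →30(W), 26(W) — all W, so L
n=33: →31(W), 27(W) — all W, so L
n=34: →32(L), so W
L entries with 1 ≤ n ≤ 34 (n=0 is outside the asked range and is not counted): n = 1, 4, 5, 8, 9, 12, 13, 16, 17, 20, 21, 24, 25, 28, 29, 32, 33; that makes 17.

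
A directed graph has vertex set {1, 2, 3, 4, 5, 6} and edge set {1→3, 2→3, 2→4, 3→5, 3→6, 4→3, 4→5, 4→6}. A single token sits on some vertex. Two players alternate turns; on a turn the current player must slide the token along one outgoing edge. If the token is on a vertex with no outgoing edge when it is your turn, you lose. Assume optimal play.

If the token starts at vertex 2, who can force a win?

Label each position W (a win for the player to move) or L (a loss). A position with no legal move is L; any other position is W exactly when some move reaches an L, and L when every move reaches a W.
Every edge goes from a vertex to one that appears earlier in the order 6, 5, 3, 1, 4, 2, so processing vertices in that order labels each vertex after all of its successors.
6: no outgoing edge → L
5: no outgoing edge → L
3: reaches L-position 5 → W
1: only reaches 3(W), which is W → L
4: reaches L-position 5 → W
2: only reaches 4(W), 3(W), all W → L
Every move from 2 reaches a W position, so the mover loses.

The second player wins.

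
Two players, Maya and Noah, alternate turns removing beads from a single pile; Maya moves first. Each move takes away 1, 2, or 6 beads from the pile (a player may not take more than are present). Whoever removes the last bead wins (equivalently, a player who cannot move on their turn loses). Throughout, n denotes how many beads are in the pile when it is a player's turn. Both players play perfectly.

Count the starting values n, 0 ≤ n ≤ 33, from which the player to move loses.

Positions with no move are L. A position that does have a move is losing for the player to move precisely when every available move leads to a winning position for the opponent. Fill in the labels:
n=0: no move → L
n=1: W (go to 0, an L position)
n=2: W (go to 0, an L position)
n=3: L (options 2(W), 1(W) are all W)
n=4: W (go to 3, an L position)
n=5: W (go to 3, an L position)
n=6: W (go to 0, an L position)
n=7: L (options 6(W), 5(W), 1(W) are all W)
n=8: W (go to 7, an L position)
n=9: W (go to 7, an L position)
n=10: L (options 9(W), 8(W), 4(W) are all W)
n=11: W (go to 10, an L position)
n=12: W (go to 10, an L position)
n=13: W (go to 7, an L position)
n=14: L (options 13(W), 12(W), 8(W) are all W)
n=15: W (go to 14, an L position)
n=16: W (go to 14, an L position)
n=17: L (options 16(W), 15(W), 11(W) are all W)
n=18: W (go to 17, an L position)
n=19: W (go to 17, an L position)
n=20: W (go to 14, an L position)
n=21: L (options 20(W), 19(W), 15(W) are all W)
n=22: W (go to 21, an L position)
n=23: W (go to 21, an L position)
n=24: L (options 23(W), 22(W), 18(W) are all W)
n=25: W (go to 24, an L position)
n=26: W (go to 24, an L position)
n=27: W (go to 21, an L position)
n=28: L (options 27(W), 26(W), 22(W) are all W)
n=29: W (go to 28, an L position)
n=30: W (go to 28, an L position)
n=31: L (options 30(W), 29(W), 25(W) are all W)
n=32: W (go to 31, an L position)
n=33: W (go to 31, an L position)
L entries with 0 ≤ n ≤ 33: n = 0, 3, 7, 10, 14, 17, 21, 24, 28, 31; that makes 10.

10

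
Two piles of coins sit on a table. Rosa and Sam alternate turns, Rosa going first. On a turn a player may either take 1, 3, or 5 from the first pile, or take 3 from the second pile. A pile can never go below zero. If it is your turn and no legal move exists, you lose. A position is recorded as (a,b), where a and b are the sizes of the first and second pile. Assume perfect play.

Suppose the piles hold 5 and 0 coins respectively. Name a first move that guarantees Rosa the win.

Work bottom-up. With no move the player to move loses. Otherwise the position is W if at least one move leads to an L position for the opponent, and L if every move leads to a W.
No move ever increases a pile, so every position that can arise here has a ≤ 5 and b ≤ 0; it is enough to label the cells with 0 ≤ a ≤ 5 and 0 ≤ b ≤ 0.
Every move lowers a or b (never raises either), so fill the grid row by row in increasing a, and left to right within a row: each cell's successors are then already labelled.
      b=0
a=0:    L
a=1:    W
a=2:    L
a=3:    W
a=4:    L
a=5:    W
Cells with no legal move (terminal, hence L): (0,0).
The remaining L cells, each justified by listing all of its moves:
(2,0): →(1,0)(W) only, which is W, so L
(4,0): →(3,0)(W), (1,0)(W) — all W, so L
Every other cell has at least one move into one of the L cells above, so it is W.
From (5,0), the L positions reachable in one move are: (4,0), (2,0), (0,0). Any move reaching one of these is winning.

Move to (4,0).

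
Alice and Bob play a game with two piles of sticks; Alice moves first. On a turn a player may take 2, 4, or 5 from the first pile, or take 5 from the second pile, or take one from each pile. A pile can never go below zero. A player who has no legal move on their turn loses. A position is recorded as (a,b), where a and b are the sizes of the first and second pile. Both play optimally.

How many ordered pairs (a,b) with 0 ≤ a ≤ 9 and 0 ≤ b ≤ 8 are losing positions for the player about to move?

32

Use the standard recursion: the mover loses at a terminal position; elsewhere, the mover wins exactly when some move hands the opponent an L position.
Every move lowers a or b (never raises either), so fill the grid row by row in increasing a, and left to right within a row: each cell's successors are then already labelled.
      b=0  b=1  b=2  b=3  b=4  b=5  b=6  b=7  b=8
a=0:    L    L    L    L    L    W    W    W    W
a=1:    L    W    W    W    W    W    L    L    L
a=2:    W    W    W    W    W    L    L    W    W
a=3:    W    L    L    L    L    L    W    W    W
a=4:    W    W    W    W    W    W    W    L    L
a=5:    W    W    W    W    W    W    W    W    W
a=6:    W    L    L    L    L    W    W    W    W
a=7:    L    W    W    W    W    W    W    L    L
a=8:    L    W    W    W    W    W    L    W    W
a=9:    W    W    L    L    L    L    L    W    W
Cells with no legal move (terminal, hence L): (0,0), (0,1), (0,2), (0,3), (0,4), (1,0).
The remaining L cells, each justified by listing all of its moves:
(1,6): →(1,1)(W), (0,5)(W) — all W, so L
(1,7): →(1,2)(W), (0,6)(W) — all W, so L
(1,8): →(1,3)(W), (0,7)(W) — all W, so L
(2,5): →(0,5)(W), (2,0)(W), (1,4)(W) — all W, so L
(2,6): →(0,6)(W), (2,1)(W), (1,5)(W) — all W, so L
(3,1): →(1,1)(W), (2,0)(W) — all W, so L
(3,2): →(1,2)(W), (2,1)(W) — all W, so L
(3,3): →(1,3)(W), (2,2)(W) — all W, so L
(3,4): →(1,4)(W), (2,3)(W) — all W, so L
(3,5): →(1,5)(W), (3,0)(W), (2,4)(W) — all W, so L
(4,7): →(2,7)(W), (0,7)(W), (4,2)(W), (3,6)(W) — all W, so L
(4,8): →(2,8)(W), (0,8)(W), (4,3)(W), (3,7)(W) — all W, so L
(6,1): →(4,1)(W), (2,1)(W), (1,1)(W), (5,0)(W) — all W, so L
(6,2): →(4,2)(W), (2,2)(W), (1,2)(W), (5,1)(W) — all W, so L
(6,3): →(4,3)(W), (2,3)(W), (1,3)(W), (5,2)(W) — all W, so L
(6,4): →(4,4)(W), (2,4)(W), (1,4)(W), (5,3)(W) — all W, so L
(7,0): →(5,0)(W), (3,0)(W), (2,0)(W) — all W, so L
(7,7): →(5,7)(W), (3,7)(W), (2,7)(W), (7,2)(W), (6,6)(W) — all W, so L
(7,8): →(5,8)(W), (3,8)(W), (2,8)(W), (7,3)(W), (6,7)(W) — all W, so L
(8,0): →(6,0)(W), (4,0)(W), (3,0)(W) — all W, so L
(8,6): →(6,6)(W), (4,6)(W), (3,6)(W), (8,1)(W), (7,5)(W) — all W, so L
(9,2): →(7,2)(W), (5,2)(W), (4,2)(W), (8,1)(W) — all W, so L
(9,3): →(7,3)(W), (5,3)(W), (4,3)(W), (8,2)(W) — all W, so L
(9,4): →(7,4)(W), (5,4)(W), (4,4)(W), (8,3)(W) — all W, so L
(9,5): →(7,5)(W), (5,5)(W), (4,5)(W), (9,0)(W), (8,4)(W) — all W, so L
(9,6): →(7,6)(W), (5,6)(W), (4,6)(W), (9,1)(W), (8,5)(W) — all W, so L
Every other cell has at least one move into one of the L cells above, so it is W.
L cells per row: a=0: 5, a=1: 4, a=2: 2, a=3: 5, a=4: 2, a=5: 0, a=6: 4, a=7: 3, a=8: 2, a=9: 5; total 32.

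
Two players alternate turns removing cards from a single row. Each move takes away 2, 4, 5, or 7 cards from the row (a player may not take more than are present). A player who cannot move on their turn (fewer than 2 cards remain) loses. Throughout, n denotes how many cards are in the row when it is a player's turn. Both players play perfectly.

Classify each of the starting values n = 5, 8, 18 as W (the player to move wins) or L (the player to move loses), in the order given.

Use the standard recursion: the mover loses at a terminal position; elsewhere, the mover wins exactly when some move hands the opponent an L position.
n=0: no move → L
n=1: no move → L
n=2: →0(L), so W
n=3: →1(L), so W
n=4: →0(L), so W
n=5: →1(L), so W
n=6: →1(L), so W
n=7: →0(L), so W
n=8: →1(L), so W
n=9: →7(W), 5(W), 4(W), 2(W) — all W, so L
n=10: →8(W), 6(W), 5(W), 3(W) — all W, so L
n=11: →9(L), so W
n=12: →10(L), so W
n=13: →9(L), so W
n=14: →10(L), so W
n=15: →10(L), so W
n=16: →9(L), so W
n=17: →10(L), so W
n=18: →16(W), 14(W), 13(W), 11(W) — all W, so L

5: W, 8: W, 18: L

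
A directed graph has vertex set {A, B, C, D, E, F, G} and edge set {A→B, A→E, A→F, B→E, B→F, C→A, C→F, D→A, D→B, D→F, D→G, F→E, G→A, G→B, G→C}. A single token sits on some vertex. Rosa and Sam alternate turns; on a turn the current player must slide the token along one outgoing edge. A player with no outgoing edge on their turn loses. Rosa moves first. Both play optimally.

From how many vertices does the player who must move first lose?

Label each position W (a win for the player to move) or L (a loss). A position with no legal move is L; any other position is W exactly when some move reaches an L, and L when every move reaches a W.
Every edge goes from a vertex to one that appears earlier in the order E, F, B, A, C, G, D, so processing vertices in that order labels each vertex after all of its successors.
E: no outgoing edge → L
F: W (go to E, an L position)
B: W (go to E, an L position)
A: W (go to E, an L position)
C: L (options A(W), F(W) are all W)
G: W (go to C, an L position)
D: L (options G(W), A(W), B(W), F(W) are all W)
The L vertices are C, D, E; that is 3 in all.

3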